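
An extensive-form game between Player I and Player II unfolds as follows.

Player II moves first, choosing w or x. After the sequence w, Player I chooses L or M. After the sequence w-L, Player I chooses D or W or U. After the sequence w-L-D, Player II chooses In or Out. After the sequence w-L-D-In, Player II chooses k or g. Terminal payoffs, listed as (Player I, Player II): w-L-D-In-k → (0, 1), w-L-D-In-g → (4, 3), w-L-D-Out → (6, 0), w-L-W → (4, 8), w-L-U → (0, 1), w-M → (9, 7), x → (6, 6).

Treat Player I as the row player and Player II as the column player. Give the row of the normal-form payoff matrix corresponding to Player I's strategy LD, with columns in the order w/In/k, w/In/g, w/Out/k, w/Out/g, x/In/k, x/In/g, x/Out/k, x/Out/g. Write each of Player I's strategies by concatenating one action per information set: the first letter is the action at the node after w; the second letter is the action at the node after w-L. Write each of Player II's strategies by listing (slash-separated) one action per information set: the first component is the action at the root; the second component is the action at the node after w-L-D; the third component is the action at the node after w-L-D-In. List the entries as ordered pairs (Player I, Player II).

vs w/In/k: Player II plays w → Player I plays L at [w] → Player I plays D at [w-L] → Player II plays In at [w-L-D] → Player II plays k at [w-L-D-In] → (0, 1)
vs w/In/g: Player II plays w → Player I plays L at [w] → Player I plays D at [w-L] → Player II plays In at [w-L-D] → Player II plays g at [w-L-D-In] → (4, 3)
vs w/Out/k: Player II plays w → Player I plays L at [w] → Player I plays D at [w-L] → Player II plays Out at [w-L-D] → (6, 0)
vs w/Out/g: Player II plays w → Player I plays L at [w] → Player I plays D at [w-L] → Player II plays Out at [w-L-D] → (6, 0)
vs x/In/k: Player II plays x → (6, 6)
vs x/In/g: Player II plays x → (6, 6)
vs x/Out/k: Player II plays x → (6, 6)
vs x/Out/g: Player II plays x → (6, 6)

(0,1) (4,3) (6,0) (6,0) (6,6) (6,6) (6,6) (6,6)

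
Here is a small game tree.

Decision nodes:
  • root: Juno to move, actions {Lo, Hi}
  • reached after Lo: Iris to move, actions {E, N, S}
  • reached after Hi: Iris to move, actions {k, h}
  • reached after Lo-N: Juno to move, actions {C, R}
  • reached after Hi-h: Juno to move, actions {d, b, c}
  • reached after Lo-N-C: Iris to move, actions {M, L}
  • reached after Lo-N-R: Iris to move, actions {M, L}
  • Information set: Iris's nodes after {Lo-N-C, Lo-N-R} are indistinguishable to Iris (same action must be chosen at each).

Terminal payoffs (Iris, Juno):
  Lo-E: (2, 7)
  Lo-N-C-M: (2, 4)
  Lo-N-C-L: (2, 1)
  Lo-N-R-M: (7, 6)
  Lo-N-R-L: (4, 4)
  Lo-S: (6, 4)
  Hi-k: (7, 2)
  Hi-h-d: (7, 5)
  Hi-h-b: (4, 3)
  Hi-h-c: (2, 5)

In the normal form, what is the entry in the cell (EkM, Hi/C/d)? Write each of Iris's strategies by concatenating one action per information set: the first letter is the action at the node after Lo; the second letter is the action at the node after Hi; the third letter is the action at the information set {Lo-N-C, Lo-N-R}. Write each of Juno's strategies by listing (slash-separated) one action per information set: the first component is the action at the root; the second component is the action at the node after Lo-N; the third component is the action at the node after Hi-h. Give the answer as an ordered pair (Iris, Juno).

Trace the play path from the root:
  Juno plays Hi
  Iris plays k at [Hi]
→ terminal payoff (7, 2).
(Iris's choice at the node after Lo is never reached on this path, so it doesn't affect the outcome.)

(7, 2)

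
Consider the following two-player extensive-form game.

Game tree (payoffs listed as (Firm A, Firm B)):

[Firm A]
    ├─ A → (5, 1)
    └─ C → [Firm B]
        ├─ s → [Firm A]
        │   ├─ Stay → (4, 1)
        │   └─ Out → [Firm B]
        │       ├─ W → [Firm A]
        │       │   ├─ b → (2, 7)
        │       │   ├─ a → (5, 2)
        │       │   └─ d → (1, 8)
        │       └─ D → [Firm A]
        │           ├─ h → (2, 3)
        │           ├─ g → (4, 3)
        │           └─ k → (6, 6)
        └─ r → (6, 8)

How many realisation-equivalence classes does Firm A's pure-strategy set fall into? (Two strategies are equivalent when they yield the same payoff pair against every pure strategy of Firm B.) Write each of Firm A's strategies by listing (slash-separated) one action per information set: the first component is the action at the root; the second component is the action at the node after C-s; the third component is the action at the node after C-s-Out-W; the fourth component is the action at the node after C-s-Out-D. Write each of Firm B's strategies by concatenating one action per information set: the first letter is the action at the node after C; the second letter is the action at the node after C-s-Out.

11

Firm A has 36 pure strategies: A/Stay/b/h, A/Stay/b/g, A/Stay/b/k, A/Stay/a/h, A/Stay/a/g, A/Stay/a/k, A/Stay/d/h, A/Stay/d/g, A/Stay/d/k, A/Out/b/h, A/Out/b/g, A/Out/b/k, A/Out/a/h, A/Out/a/g, A/Out/a/k, A/Out/d/h, A/Out/d/g, A/Out/d/k, C/Stay/b/h, C/Stay/b/g, C/Stay/b/k, C/Stay/a/h, C/Stay/a/g, C/Stay/a/k, C/Stay/d/h, C/Stay/d/g, C/Stay/d/k, C/Out/b/h, C/Out/b/g, C/Out/b/k, C/Out/a/h, C/Out/a/g, C/Out/a/k, C/Out/d/h, C/Out/d/g, C/Out/d/k. Columns: sW, sD, rW, rD.
{A/Stay/b/h, A/Stay/b/g, A/Stay/b/k, A/Stay/a/h, A/Stay/a/g, A/Stay/a/k, A/Stay/d/h, A/Stay/d/g, A/Stay/d/k, A/Out/b/h, A/Out/b/g, A/Out/b/k, A/Out/a/h, A/Out/a/g, A/Out/a/k, A/Out/d/h, A/Out/d/g, A/Out/d/k} → row (5,1) (5,1) (5,1) (5,1)
{C/Stay/b/h, C/Stay/b/g, C/Stay/b/k, C/Stay/a/h, C/Stay/a/g, C/Stay/a/k, C/Stay/d/h, C/Stay/d/g, C/Stay/d/k} → row (4,1) (4,1) (6,8) (6,8)
{C/Out/b/h} → row (2,7) (2,3) (6,8) (6,8)
{C/Out/b/g} → row (2,7) (4,3) (6,8) (6,8)
{C/Out/b/k} → row (2,7) (6,6) (6,8) (6,8)
{C/Out/a/h} → row (5,2) (2,3) (6,8) (6,8)
{C/Out/a/g} → row (5,2) (4,3) (6,8) (6,8)
{C/Out/a/k} → row (5,2) (6,6) (6,8) (6,8)
{C/Out/d/h} → row (1,8) (2,3) (6,8) (6,8)
{C/Out/d/g} → row (1,8) (4,3) (6,8) (6,8)
{C/Out/d/k} → row (1,8) (6,6) (6,8) (6,8)
That's 11 distinct rows out of 36 strategies.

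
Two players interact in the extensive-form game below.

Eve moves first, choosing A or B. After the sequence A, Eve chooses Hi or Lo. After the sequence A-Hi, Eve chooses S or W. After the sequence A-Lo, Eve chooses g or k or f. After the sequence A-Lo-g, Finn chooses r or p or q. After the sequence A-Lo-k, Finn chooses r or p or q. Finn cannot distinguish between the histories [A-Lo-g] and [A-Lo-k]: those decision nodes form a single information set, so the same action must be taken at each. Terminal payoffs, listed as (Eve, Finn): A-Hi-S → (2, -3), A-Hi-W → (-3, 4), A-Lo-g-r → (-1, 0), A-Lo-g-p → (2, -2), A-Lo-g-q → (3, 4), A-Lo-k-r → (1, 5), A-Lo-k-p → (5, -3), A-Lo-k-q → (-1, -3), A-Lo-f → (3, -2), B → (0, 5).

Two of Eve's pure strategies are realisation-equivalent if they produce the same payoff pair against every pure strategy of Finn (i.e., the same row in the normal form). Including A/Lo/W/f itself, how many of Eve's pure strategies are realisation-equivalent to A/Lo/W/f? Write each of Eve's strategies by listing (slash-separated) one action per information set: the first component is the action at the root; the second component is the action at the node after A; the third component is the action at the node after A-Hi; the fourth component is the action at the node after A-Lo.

2

Row for A/Lo/W/f (columns r, p, q): (3,-2) (3,-2) (3,-2).
Under A/Lo/W/f, Eve's choice at the node after A-Hi can never be reached regardless of what Finn does, so varying those choices leaves every outcome unchanged.
Holding the reachable choices fixed and varying the unreachable one freely already gives 2 equivalent strategies.
No other strategy reproduces this row, so those 2 are the full class: A/Lo/S/f, A/Lo/W/f.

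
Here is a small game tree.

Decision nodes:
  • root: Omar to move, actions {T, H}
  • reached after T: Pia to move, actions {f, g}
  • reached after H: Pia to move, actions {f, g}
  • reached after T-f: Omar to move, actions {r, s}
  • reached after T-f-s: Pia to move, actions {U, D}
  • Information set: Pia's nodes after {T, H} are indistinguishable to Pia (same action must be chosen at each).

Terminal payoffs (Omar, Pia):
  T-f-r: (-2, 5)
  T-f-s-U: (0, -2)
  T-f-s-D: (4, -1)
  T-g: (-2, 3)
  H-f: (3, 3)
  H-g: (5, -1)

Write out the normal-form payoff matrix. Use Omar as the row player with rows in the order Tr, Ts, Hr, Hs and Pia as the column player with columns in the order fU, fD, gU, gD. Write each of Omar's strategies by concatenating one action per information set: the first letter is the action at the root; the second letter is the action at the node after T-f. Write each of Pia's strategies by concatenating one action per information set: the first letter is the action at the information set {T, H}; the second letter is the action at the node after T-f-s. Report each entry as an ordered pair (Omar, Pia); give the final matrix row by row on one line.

Tr: (-2,5) (-2,5) (-2,3) (-2,3) | Ts: (0,-2) (4,-1) (-2,3) (-2,3) | Hr: (3,3) (3,3) (5,-1) (5,-1) | Hs: (3,3) (3,3) (5,-1) (5,-1)

Row Tr: fU→(-2,5), fD→(-2,5), gU→(-2,3), gD→(-2,3)
Row Ts: fU→(0,-2), fD→(4,-1), gU→(-2,3), gD→(-2,3)
Row Hr: fU→(3,3), fD→(3,3), gU→(5,-1), gD→(5,-1)
Row Hs: fU→(3,3), fD→(3,3), gU→(5,-1), gD→(5,-1)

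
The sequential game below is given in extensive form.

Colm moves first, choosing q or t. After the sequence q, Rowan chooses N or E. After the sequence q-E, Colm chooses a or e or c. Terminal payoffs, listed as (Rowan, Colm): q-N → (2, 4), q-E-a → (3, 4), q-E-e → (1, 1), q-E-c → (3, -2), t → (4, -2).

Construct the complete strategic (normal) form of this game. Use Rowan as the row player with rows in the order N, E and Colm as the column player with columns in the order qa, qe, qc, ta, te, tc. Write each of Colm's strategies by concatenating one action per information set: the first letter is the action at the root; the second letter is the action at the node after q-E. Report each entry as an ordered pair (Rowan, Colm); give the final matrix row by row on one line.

N: (2,4) (2,4) (2,4) (4,-2) (4,-2) (4,-2) | E: (3,4) (1,1) (3,-2) (4,-2) (4,-2) (4,-2)

           qa       qe       qc       ta       te       tc
   N    (2,4)    (2,4)    (2,4)   (4,-2)   (4,-2)   (4,-2)
   E    (3,4)    (1,1)   (3,-2)   (4,-2)   (4,-2)   (4,-2)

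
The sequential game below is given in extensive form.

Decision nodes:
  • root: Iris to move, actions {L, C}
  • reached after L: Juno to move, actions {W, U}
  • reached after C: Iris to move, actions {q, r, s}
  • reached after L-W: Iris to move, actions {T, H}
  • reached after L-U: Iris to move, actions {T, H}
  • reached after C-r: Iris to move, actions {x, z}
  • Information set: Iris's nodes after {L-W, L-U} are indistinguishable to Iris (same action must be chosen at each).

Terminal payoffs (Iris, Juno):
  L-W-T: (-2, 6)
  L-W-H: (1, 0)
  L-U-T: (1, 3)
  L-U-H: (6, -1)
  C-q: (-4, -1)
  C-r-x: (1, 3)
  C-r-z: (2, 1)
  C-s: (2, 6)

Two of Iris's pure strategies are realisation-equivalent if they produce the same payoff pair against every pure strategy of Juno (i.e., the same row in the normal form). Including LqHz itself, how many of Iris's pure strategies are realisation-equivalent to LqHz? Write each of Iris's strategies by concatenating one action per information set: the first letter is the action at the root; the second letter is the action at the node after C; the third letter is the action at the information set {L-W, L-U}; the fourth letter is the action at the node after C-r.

Row for LqHz (columns W, U): (1,0) (6,-1).
Under LqHz, Iris's choice at the node after C and at the node after C-r can never be reached regardless of what Juno does, so varying those choices leaves every outcome unchanged.
Holding the reachable choices fixed and varying the unreachable ones freely already gives 3 × 2 = 6 equivalent strategies.
No other strategy reproduces this row, so those 6 are the full class: LqHx, LqHz, LrHx, LrHz, LsHx, LsHz.

6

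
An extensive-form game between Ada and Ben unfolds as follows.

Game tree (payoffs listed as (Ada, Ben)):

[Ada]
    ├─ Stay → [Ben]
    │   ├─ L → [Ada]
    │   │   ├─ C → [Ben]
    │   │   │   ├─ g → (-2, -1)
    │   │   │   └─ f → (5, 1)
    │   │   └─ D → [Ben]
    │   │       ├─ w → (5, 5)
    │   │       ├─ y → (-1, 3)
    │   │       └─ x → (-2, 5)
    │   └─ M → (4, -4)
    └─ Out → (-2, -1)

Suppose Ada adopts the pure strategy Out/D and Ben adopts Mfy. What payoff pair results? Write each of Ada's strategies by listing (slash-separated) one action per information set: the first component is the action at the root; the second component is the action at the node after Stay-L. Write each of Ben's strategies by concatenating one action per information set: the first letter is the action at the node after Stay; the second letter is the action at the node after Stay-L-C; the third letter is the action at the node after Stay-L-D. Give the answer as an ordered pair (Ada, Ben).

Trace the play path from the root:
  Ada plays Out
→ terminal payoff (-2, -1).
(Ada's choice at the node after Stay-L is never reached on this path, so it doesn't affect the outcome.)

(-2, -1)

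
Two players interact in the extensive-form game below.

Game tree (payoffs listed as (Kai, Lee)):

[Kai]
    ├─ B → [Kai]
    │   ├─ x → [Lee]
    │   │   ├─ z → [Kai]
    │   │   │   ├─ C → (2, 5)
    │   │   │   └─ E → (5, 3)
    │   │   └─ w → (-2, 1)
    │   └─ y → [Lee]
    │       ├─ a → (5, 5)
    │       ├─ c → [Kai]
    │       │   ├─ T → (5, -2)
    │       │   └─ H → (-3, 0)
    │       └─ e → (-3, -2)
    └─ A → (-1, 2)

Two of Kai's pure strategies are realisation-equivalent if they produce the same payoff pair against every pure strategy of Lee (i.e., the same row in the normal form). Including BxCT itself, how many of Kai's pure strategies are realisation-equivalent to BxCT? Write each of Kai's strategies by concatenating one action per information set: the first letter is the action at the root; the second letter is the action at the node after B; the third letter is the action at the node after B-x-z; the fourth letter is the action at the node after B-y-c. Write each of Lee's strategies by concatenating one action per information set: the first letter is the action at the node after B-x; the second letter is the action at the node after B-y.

2

Row for BxCT (columns za, zc, ze, wa, wc, we): (2,5) (2,5) (2,5) (-2,1) (-2,1) (-2,1).
Under BxCT, Kai's choice at the node after B-y-c can never be reached regardless of what Lee does, so varying those choices leaves every outcome unchanged.
Holding the reachable choices fixed and varying the unreachable one freely already gives 2 equivalent strategies.
No other strategy reproduces this row, so those 2 are the full class: BxCT, BxCH.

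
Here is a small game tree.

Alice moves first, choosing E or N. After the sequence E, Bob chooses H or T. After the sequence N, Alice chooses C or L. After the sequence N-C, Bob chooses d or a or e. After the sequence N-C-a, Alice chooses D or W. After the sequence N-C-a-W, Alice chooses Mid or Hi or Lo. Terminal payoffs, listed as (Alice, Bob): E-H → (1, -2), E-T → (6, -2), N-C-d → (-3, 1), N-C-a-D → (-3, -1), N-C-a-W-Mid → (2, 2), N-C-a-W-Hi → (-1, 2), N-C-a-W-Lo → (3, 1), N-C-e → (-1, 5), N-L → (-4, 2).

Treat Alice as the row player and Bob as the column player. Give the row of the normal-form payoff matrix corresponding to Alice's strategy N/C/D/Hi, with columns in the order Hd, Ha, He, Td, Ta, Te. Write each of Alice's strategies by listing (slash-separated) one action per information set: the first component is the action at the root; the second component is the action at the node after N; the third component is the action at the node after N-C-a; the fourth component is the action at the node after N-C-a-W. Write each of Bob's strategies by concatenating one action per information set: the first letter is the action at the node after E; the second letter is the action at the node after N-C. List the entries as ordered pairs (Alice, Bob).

vs Hd: Alice plays N → Alice plays C at [N] → Bob plays d at [N-C] → (-3, 1)
vs Ha: Alice plays N → Alice plays C at [N] → Bob plays a at [N-C] → Alice plays D at [N-C-a] → (-3, -1)
vs He: Alice plays N → Alice plays C at [N] → Bob plays e at [N-C] → (-1, 5)
vs Td: Alice plays N → Alice plays C at [N] → Bob plays d at [N-C] → (-3, 1)
vs Ta: Alice plays N → Alice plays C at [N] → Bob plays a at [N-C] → Alice plays D at [N-C-a] → (-3, -1)
vs Te: Alice plays N → Alice plays C at [N] → Bob plays e at [N-C] → (-1, 5)

(-3,1) (-3,-1) (-1,5) (-3,1) (-3,-1) (-1,5)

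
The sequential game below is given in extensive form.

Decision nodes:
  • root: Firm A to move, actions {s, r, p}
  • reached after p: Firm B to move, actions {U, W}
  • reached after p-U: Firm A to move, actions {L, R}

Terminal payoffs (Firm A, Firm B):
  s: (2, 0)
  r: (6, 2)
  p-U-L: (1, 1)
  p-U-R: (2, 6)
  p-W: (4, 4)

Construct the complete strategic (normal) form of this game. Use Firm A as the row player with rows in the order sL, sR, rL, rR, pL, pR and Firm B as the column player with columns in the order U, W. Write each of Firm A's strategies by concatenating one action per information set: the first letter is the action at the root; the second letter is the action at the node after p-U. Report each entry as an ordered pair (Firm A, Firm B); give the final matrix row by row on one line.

Row sL: U→(2,0), W→(2,0)
Row sR: U→(2,0), W→(2,0)
Row rL: U→(6,2), W→(6,2)
Row rR: U→(6,2), W→(6,2)
Row pL: U→(1,1), W→(4,4)
Row pR: U→(2,6), W→(4,4)

sL: (2,0) (2,0) | sR: (2,0) (2,0) | rL: (6,2) (6,2) | rR: (6,2) (6,2) | pL: (1,1) (4,4) | pR: (2,6) (4,4)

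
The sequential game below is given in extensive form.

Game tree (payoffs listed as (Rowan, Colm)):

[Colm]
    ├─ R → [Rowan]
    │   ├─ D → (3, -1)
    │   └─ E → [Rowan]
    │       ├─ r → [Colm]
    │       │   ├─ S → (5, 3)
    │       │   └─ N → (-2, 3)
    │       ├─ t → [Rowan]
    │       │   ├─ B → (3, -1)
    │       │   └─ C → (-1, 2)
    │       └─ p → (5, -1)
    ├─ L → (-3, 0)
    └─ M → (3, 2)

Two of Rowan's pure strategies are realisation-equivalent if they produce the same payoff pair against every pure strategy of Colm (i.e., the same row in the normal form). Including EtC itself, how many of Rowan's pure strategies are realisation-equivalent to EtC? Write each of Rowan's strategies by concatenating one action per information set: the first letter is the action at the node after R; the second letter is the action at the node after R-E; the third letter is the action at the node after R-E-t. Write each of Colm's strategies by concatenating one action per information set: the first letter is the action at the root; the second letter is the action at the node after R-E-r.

Row for EtC (columns RS, RN, LS, LN, MS, MN): (-1,2) (-1,2) (-3,0) (-3,0) (3,2) (3,2).
Every one of Rowan's information sets is on the play path for some reply by Colm when Rowan follows EtC.
Changing the action at any of them therefore changes at least one column, so only EtC itself gives this row.

1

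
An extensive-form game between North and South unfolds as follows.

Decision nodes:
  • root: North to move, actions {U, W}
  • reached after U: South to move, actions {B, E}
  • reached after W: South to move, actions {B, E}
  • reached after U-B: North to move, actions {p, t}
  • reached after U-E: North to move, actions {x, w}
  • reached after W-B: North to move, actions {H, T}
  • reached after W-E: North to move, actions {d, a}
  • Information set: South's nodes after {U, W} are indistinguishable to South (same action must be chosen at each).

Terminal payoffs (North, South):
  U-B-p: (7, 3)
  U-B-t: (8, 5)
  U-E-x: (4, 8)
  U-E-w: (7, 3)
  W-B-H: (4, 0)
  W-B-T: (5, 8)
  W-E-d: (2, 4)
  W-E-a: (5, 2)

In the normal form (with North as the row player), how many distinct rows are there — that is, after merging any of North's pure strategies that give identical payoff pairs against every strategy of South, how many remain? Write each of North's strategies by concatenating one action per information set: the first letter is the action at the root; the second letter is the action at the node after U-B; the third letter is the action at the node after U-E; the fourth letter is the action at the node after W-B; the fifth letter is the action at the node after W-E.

8

North has 32 pure strategies: UpxHd, UpxHa, UpxTd, UpxTa, UpwHd, UpwHa, UpwTd, UpwTa, UtxHd, UtxHa, UtxTd, UtxTa, UtwHd, UtwHa, UtwTd, UtwTa, WpxHd, WpxHa, WpxTd, WpxTa, WpwHd, WpwHa, WpwTd, WpwTa, WtxHd, WtxHa, WtxTd, WtxTa, WtwHd, WtwHa, WtwTd, WtwTa. Columns: B, E.
{UpxHd, UpxHa, UpxTd, UpxTa} → row (7,3) (4,8)
{UpwHd, UpwHa, UpwTd, UpwTa} → row (7,3) (7,3)
{UtxHd, UtxHa, UtxTd, UtxTa} → row (8,5) (4,8)
{UtwHd, UtwHa, UtwTd, UtwTa} → row (8,5) (7,3)
{WpxHd, WpwHd, WtxHd, WtwHd} → row (4,0) (2,4)
{WpxHa, WpwHa, WtxHa, WtwHa} → row (4,0) (5,2)
{WpxTd, WpwTd, WtxTd, WtwTd} → row (5,8) (2,4)
{WpxTa, WpwTa, WtxTa, WtwTa} → row (5,8) (5,2)
That's 8 distinct rows out of 32 strategies.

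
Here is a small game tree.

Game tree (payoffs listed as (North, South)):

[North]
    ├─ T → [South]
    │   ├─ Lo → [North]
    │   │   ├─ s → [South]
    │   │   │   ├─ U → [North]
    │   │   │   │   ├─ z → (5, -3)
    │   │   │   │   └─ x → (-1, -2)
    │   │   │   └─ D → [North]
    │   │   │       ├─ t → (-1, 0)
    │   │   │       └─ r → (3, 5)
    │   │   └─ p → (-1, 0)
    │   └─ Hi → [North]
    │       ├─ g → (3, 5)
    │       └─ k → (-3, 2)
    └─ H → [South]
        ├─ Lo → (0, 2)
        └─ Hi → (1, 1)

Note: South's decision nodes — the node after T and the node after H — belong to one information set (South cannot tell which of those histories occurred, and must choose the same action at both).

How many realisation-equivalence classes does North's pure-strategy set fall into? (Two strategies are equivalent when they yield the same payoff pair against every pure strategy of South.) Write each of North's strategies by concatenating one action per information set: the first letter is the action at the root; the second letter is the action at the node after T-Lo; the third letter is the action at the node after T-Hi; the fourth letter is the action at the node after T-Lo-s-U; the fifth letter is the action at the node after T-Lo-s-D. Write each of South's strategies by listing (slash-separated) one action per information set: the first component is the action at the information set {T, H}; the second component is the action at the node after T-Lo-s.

North has 32 pure strategies: Tsgzt, Tsgzr, Tsgxt, Tsgxr, Tskzt, Tskzr, Tskxt, Tskxr, Tpgzt, Tpgzr, Tpgxt, Tpgxr, Tpkzt, Tpkzr, Tpkxt, Tpkxr, Hsgzt, Hsgzr, Hsgxt, Hsgxr, Hskzt, Hskzr, Hskxt, Hskxr, Hpgzt, Hpgzr, Hpgxt, Hpgxr, Hpkzt, Hpkzr, Hpkxt, Hpkxr. Columns: Lo/U, Lo/D, Hi/U, Hi/D.
{Tsgzt} → row (5,-3) (-1,0) (3,5) (3,5)
{Tsgzr} → row (5,-3) (3,5) (3,5) (3,5)
{Tsgxt} → row (-1,-2) (-1,0) (3,5) (3,5)
{Tsgxr} → row (-1,-2) (3,5) (3,5) (3,5)
{Tskzt} → row (5,-3) (-1,0) (-3,2) (-3,2)
{Tskzr} → row (5,-3) (3,5) (-3,2) (-3,2)
{Tskxt} → row (-1,-2) (-1,0) (-3,2) (-3,2)
{Tskxr} → row (-1,-2) (3,5) (-3,2) (-3,2)
{Tpgzt, Tpgzr, Tpgxt, Tpgxr} → row (-1,0) (-1,0) (3,5) (3,5)
{Tpkzt, Tpkzr, Tpkxt, Tpkxr} → row (-1,0) (-1,0) (-3,2) (-3,2)
{Hsgzt, Hsgzr, Hsgxt, Hsgxr, Hskzt, Hskzr, Hskxt, Hskxr, Hpgzt, Hpgzr, Hpgxt, Hpgxr, Hpkzt, Hpkzr, Hpkxt, Hpkxr} → row (0,2) (0,2) (1,1) (1,1)
That's 11 distinct rows out of 32 strategies.

11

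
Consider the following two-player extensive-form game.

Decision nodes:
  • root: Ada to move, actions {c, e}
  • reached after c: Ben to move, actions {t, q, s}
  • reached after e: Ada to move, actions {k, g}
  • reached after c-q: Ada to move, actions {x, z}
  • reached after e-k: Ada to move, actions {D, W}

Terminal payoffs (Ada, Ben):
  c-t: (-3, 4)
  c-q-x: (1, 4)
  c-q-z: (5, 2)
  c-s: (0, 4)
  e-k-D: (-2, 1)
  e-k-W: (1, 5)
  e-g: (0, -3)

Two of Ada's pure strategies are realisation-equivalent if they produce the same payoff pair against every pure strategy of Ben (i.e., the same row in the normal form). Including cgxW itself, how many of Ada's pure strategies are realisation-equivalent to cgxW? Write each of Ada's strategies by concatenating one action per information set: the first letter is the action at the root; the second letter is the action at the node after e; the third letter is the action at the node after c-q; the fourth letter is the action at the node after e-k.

Row for cgxW (columns t, q, s): (-3,4) (1,4) (0,4).
Under cgxW, Ada's choice at the node after e and at the node after e-k can never be reached regardless of what Ben does, so varying those choices leaves every outcome unchanged.
Holding the reachable choices fixed and varying the unreachable ones freely already gives 2 × 2 = 4 equivalent strategies.
No other strategy reproduces this row, so those 4 are the full class: ckxD, ckxW, cgxD, cgxW.

4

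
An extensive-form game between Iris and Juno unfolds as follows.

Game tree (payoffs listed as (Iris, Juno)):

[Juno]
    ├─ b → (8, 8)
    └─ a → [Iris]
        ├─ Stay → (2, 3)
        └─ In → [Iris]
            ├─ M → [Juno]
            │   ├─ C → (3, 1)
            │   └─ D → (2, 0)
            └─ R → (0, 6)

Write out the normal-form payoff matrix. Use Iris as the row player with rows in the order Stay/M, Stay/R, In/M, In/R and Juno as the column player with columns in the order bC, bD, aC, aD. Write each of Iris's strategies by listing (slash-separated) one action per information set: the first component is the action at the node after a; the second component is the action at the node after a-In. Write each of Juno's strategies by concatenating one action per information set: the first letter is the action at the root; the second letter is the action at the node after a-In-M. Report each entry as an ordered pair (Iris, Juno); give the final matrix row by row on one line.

Row Stay/M: bC→(8,8), bD→(8,8), aC→(2,3), aD→(2,3)
Row Stay/R: bC→(8,8), bD→(8,8), aC→(2,3), aD→(2,3)
Row In/M: bC→(8,8), bD→(8,8), aC→(3,1), aD→(2,0)
Row In/R: bC→(8,8), bD→(8,8), aC→(0,6), aD→(0,6)

Stay/M: (8,8) (8,8) (2,3) (2,3) | Stay/R: (8,8) (8,8) (2,3) (2,3) | In/M: (8,8) (8,8) (3,1) (2,0) | In/R: (8,8) (8,8) (0,6) (0,6)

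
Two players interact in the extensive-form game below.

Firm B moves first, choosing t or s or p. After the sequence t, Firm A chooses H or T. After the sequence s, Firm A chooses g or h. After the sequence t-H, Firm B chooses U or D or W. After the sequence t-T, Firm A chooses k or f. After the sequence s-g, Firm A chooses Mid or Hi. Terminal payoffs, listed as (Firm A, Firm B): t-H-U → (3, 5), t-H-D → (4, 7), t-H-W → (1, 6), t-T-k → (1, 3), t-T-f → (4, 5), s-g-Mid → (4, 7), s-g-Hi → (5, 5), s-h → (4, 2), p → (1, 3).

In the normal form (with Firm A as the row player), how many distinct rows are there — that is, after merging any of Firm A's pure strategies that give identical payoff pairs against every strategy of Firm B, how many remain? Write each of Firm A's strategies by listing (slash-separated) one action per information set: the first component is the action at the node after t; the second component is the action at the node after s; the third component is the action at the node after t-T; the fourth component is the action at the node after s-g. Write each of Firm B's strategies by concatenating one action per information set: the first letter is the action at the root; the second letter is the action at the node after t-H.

9

Firm A has 16 pure strategies: H/g/k/Mid, H/g/k/Hi, H/g/f/Mid, H/g/f/Hi, H/h/k/Mid, H/h/k/Hi, H/h/f/Mid, H/h/f/Hi, T/g/k/Mid, T/g/k/Hi, T/g/f/Mid, T/g/f/Hi, T/h/k/Mid, T/h/k/Hi, T/h/f/Mid, T/h/f/Hi. Columns: tU, tD, tW, sU, sD, sW, pU, pD, pW.
{H/g/k/Mid, H/g/f/Mid} → row (3,5) (4,7) (1,6) (4,7) (4,7) (4,7) (1,3) (1,3) (1,3)
{H/g/k/Hi, H/g/f/Hi} → row (3,5) (4,7) (1,6) (5,5) (5,5) (5,5) (1,3) (1,3) (1,3)
{H/h/k/Mid, H/h/k/Hi, H/h/f/Mid, H/h/f/Hi} → row (3,5) (4,7) (1,6) (4,2) (4,2) (4,2) (1,3) (1,3) (1,3)
{T/g/k/Mid} → row (1,3) (1,3) (1,3) (4,7) (4,7) (4,7) (1,3) (1,3) (1,3)
{T/g/k/Hi} → row (1,3) (1,3) (1,3) (5,5) (5,5) (5,5) (1,3) (1,3) (1,3)
{T/g/f/Mid} → row (4,5) (4,5) (4,5) (4,7) (4,7) (4,7) (1,3) (1,3) (1,3)
{T/g/f/Hi} → row (4,5) (4,5) (4,5) (5,5) (5,5) (5,5) (1,3) (1,3) (1,3)
{T/h/k/Mid, T/h/k/Hi} → row (1,3) (1,3) (1,3) (4,2) (4,2) (4,2) (1,3) (1,3) (1,3)
{T/h/f/Mid, T/h/f/Hi} → row (4,5) (4,5) (4,5) (4,2) (4,2) (4,2) (1,3) (1,3) (1,3)
That's 9 distinct rows out of 16 strategies.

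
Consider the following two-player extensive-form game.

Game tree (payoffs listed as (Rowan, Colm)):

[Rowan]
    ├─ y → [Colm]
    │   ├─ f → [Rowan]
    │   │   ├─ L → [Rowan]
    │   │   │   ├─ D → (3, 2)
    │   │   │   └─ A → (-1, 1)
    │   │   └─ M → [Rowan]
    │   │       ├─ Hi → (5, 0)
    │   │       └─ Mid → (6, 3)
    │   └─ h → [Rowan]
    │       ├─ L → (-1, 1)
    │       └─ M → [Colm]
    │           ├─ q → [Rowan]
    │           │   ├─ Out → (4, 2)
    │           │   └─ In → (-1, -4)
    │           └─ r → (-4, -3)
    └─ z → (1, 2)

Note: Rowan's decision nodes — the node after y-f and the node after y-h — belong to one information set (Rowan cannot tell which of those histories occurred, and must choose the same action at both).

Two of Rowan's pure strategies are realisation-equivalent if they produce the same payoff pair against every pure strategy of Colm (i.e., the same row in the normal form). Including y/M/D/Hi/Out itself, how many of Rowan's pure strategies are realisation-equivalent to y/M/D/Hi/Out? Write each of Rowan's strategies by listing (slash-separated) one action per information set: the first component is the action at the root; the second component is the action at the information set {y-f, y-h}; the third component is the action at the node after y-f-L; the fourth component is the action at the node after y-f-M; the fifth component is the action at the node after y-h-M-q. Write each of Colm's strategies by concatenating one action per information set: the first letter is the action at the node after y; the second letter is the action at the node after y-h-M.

2

Row for y/M/D/Hi/Out (columns fq, fr, hq, hr): (5,0) (5,0) (4,2) (-4,-3).
Under y/M/D/Hi/Out, Rowan's choice at the node after y-f-L can never be reached regardless of what Colm does, so varying those choices leaves every outcome unchanged.
Holding the reachable choices fixed and varying the unreachable one freely already gives 2 equivalent strategies.
No other strategy reproduces this row, so those 2 are the full class: y/M/D/Hi/Out, y/M/A/Hi/Out.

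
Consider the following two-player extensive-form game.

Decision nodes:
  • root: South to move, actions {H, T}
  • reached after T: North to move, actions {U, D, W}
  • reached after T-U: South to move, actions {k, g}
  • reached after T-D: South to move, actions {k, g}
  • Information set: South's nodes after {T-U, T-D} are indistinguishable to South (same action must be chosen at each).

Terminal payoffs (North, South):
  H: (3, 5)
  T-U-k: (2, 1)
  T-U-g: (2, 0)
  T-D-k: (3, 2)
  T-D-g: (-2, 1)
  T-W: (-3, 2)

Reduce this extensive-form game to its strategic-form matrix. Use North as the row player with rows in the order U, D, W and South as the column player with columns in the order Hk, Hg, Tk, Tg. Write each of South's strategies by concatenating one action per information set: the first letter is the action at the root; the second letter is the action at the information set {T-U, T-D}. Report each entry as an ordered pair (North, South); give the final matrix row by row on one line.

U: (3,5) (3,5) (2,1) (2,0) | D: (3,5) (3,5) (3,2) (-2,1) | W: (3,5) (3,5) (-3,2) (-3,2)

Row U: Hk→(3,5), Hg→(3,5), Tk→(2,1), Tg→(2,0)
Row D: Hk→(3,5), Hg→(3,5), Tk→(3,2), Tg→(-2,1)
Row W: Hk→(3,5), Hg→(3,5), Tk→(-3,2), Tg→(-3,2)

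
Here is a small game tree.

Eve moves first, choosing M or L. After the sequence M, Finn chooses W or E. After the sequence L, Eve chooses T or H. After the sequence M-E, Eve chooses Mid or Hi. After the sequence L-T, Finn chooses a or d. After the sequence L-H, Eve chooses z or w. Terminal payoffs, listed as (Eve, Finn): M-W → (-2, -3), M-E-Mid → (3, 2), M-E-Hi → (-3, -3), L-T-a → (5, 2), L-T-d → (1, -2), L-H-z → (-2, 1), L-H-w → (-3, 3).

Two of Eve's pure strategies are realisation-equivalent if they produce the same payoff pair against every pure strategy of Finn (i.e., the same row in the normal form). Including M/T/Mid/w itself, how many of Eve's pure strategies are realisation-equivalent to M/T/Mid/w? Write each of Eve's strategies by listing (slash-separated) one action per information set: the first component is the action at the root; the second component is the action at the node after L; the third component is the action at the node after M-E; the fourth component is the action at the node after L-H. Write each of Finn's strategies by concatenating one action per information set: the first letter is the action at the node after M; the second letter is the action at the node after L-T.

4

Row for M/T/Mid/w (columns Wa, Wd, Ea, Ed): (-2,-3) (-2,-3) (3,2) (3,2).
Under M/T/Mid/w, Eve's choice at the node after L and at the node after L-H can never be reached regardless of what Finn does, so varying those choices leaves every outcome unchanged.
Holding the reachable choices fixed and varying the unreachable ones freely already gives 2 × 2 = 4 equivalent strategies.
No other strategy reproduces this row, so those 4 are the full class: M/T/Mid/z, M/T/Mid/w, M/H/Mid/z, M/H/Mid/w.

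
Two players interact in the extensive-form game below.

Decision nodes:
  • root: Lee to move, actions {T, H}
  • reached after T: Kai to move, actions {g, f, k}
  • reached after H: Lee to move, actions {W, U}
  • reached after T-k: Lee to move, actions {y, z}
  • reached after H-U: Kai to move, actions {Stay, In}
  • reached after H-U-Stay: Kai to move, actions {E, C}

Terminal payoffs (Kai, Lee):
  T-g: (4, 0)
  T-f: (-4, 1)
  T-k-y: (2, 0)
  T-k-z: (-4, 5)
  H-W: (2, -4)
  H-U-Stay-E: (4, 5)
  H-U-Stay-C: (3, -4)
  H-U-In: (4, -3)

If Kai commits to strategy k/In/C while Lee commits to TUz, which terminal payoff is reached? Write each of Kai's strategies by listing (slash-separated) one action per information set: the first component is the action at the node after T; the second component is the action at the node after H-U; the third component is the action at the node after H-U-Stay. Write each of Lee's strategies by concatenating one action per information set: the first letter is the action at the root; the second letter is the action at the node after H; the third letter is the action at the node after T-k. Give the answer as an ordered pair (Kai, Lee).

(-4, 5)

Trace the play path from the root:
  Lee plays T
  Kai plays k at [T]
  Lee plays z at [T-k]
→ terminal payoff (-4, 5).
(Kai's choice at the node after H-U is never reached on this path, so it doesn't affect the outcome.)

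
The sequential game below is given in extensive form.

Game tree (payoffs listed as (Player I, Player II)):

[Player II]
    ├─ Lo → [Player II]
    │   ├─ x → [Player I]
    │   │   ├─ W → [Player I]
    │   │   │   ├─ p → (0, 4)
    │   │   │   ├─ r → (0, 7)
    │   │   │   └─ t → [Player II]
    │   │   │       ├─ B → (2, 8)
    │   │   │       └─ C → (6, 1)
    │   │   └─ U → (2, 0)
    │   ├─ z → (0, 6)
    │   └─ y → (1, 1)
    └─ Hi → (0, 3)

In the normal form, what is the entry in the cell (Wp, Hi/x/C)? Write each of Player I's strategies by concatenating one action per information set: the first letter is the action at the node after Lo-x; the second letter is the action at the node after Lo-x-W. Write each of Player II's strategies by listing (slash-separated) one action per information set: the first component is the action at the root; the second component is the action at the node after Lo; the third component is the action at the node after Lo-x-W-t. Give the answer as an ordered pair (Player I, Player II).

(0, 3)

Trace the play path from the root:
  Player II plays Hi
→ terminal payoff (0, 3).
(Player I's choice at the node after Lo-x is never reached on this path, so it doesn't affect the outcome.)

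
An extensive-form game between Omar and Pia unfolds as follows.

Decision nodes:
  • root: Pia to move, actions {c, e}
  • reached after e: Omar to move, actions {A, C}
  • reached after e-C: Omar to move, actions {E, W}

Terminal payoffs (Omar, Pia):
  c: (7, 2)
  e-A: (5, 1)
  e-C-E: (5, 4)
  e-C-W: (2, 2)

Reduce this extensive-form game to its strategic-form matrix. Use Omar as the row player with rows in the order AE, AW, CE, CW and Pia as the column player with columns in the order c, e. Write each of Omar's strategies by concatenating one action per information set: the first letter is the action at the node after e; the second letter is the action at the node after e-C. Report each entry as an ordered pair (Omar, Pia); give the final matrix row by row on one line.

Row AE: c→(7,2), e→(5,1)
Row AW: c→(7,2), e→(5,1)
Row CE: c→(7,2), e→(5,4)
Row CW: c→(7,2), e→(2,2)

AE: (7,2) (5,1) | AW: (7,2) (5,1) | CE: (7,2) (5,4) | CW: (7,2) (2,2)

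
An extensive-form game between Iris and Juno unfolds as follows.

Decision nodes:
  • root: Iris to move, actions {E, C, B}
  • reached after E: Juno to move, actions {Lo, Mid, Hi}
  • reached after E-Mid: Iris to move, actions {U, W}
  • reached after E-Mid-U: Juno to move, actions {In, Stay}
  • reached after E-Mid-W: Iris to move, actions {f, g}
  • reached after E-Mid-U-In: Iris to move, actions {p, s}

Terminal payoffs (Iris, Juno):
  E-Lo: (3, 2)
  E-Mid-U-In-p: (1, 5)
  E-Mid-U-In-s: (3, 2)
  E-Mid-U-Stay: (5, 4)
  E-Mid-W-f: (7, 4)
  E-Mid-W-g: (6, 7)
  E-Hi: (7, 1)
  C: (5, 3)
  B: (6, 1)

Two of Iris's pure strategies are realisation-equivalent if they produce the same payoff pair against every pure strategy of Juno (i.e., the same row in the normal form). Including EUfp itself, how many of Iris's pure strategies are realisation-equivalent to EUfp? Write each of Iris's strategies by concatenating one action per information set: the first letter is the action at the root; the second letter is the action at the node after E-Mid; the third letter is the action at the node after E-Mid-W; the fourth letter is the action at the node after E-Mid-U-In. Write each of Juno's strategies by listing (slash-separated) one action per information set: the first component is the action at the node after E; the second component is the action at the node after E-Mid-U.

Row for EUfp (columns Lo/In, Lo/Stay, Mid/In, Mid/Stay, Hi/In, Hi/Stay): (3,2) (3,2) (1,5) (5,4) (7,1) (7,1).
Under EUfp, Iris's choice at the node after E-Mid-W can never be reached regardless of what Juno does, so varying those choices leaves every outcome unchanged.
Holding the reachable choices fixed and varying the unreachable one freely already gives 2 equivalent strategies.
No other strategy reproduces this row, so those 2 are the full class: EUfp, EUgp.

2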